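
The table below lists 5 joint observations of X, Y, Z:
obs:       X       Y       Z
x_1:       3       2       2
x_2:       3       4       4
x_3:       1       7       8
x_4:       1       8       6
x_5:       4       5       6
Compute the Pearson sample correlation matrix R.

Step 1 — column means:
  mean(X) = (3 + 3 + 1 + 1 + 4) / 5 = 12/5 = 2.4
  mean(Y) = (2 + 4 + 7 + 8 + 5) / 5 = 26/5 = 5.2
  mean(Z) = (2 + 4 + 8 + 6 + 6) / 5 = 26/5 = 5.2

Step 2 — sample variances and covariances s[i,j] = (1/(n-1)) · Σ_k (x_{k,i} - mean_i) · (x_{k,j} - mean_j), with n-1 = 4:
  s[X,X] = ((0.6)·(0.6) + (0.6)·(0.6) + (-1.4)·(-1.4) + (-1.4)·(-1.4) + (1.6)·(1.6)) / 4 = 7.2/4 = 1.8
  s[X,Y] = ((0.6)·(-3.2) + (0.6)·(-1.2) + (-1.4)·(1.8) + (-1.4)·(2.8) + (1.6)·(-0.2)) / 4 = -9.4/4 = -2.35
  s[X,Z] = ((0.6)·(-3.2) + (0.6)·(-1.2) + (-1.4)·(2.8) + (-1.4)·(0.8) + (1.6)·(0.8)) / 4 = -6.4/4 = -1.6
  s[Y,Y] = ((-3.2)·(-3.2) + (-1.2)·(-1.2) + (1.8)·(1.8) + (2.8)·(2.8) + (-0.2)·(-0.2)) / 4 = 22.8/4 = 5.7
  s[Y,Z] = ((-3.2)·(-3.2) + (-1.2)·(-1.2) + (1.8)·(2.8) + (2.8)·(0.8) + (-0.2)·(0.8)) / 4 = 18.8/4 = 4.7
  s[Z,Z] = ((-3.2)·(-3.2) + (-1.2)·(-1.2) + (2.8)·(2.8) + (0.8)·(0.8) + (0.8)·(0.8)) / 4 = 20.8/4 = 5.2
  Sample standard deviations s_i = √(s[i,i]):
  s(X) = √(1.8) = 1.3416
  s(Y) = √(5.7) = 2.3875
  s(Z) = √(5.2) = 2.2804

Step 3 — r_{ij} = s_{ij} / (s_i · s_j):
  r[X,X] = 1 (diagonal).
  r[X,Y] = -2.35 / (1.3416 · 2.3875) = -2.35 / 3.2031 = -0.7337
  r[X,Z] = -1.6 / (1.3416 · 2.2804) = -1.6 / 3.0594 = -0.523
  r[Y,Y] = 1 (diagonal).
  r[Y,Z] = 4.7 / (2.3875 · 2.2804) = 4.7 / 5.4443 = 0.8633
  r[Z,Z] = 1 (diagonal).

R is symmetric with unit diagonal. Assembling:

R = [[1, -0.7337, -0.523],
 [-0.7337, 1, 0.8633],
 [-0.523, 0.8633, 1]]


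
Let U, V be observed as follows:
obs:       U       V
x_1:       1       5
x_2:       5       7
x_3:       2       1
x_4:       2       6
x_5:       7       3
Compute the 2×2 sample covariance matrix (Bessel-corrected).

Step 1 — column means:
  mean(U) = (1 + 5 + 2 + 2 + 7) / 5 = 17/5 = 3.4
  mean(V) = (5 + 7 + 1 + 6 + 3) / 5 = 22/5 = 4.4

Step 2 — sample covariance S[i,j] = (1/(n-1)) · Σ_k (x_{k,i} - mean_i) · (x_{k,j} - mean_j), with n-1 = 4.
  S[U,U] = ((-2.4)·(-2.4) + (1.6)·(1.6) + (-1.4)·(-1.4) + (-1.4)·(-1.4) + (3.6)·(3.6)) / 4 = 25.2/4 = 6.3
  S[U,V] = ((-2.4)·(0.6) + (1.6)·(2.6) + (-1.4)·(-3.4) + (-1.4)·(1.6) + (3.6)·(-1.4)) / 4 = 0.2/4 = 0.05
  S[V,V] = ((0.6)·(0.6) + (2.6)·(2.6) + (-3.4)·(-3.4) + (1.6)·(1.6) + (-1.4)·(-1.4)) / 4 = 23.2/4 = 5.8

S is symmetric (S[j,i] = S[i,j]). Assembling:

S = [[6.3, 0.05],
 [0.05, 5.8]]


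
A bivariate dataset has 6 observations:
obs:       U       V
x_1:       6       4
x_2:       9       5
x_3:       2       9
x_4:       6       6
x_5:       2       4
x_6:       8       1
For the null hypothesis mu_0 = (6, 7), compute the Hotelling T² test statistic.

Step 1 — sample mean vector:
  mean(U) = (6 + 9 + 2 + 6 + 2 + 8) / 6 = 33/6 = 5.5
  mean(V) = (4 + 5 + 9 + 6 + 4 + 1) / 6 = 29/6 = 4.8333
  x̄ = (5.5, 4.8333),  deviation x̄ - mu_0 = (5.5, 4.8333) - (6, 7) = (-0.5, -2.1667).

Step 2 — sample covariance matrix, S[i,j] = (1/(n-1)) · Σ_k (x_{k,i} - mean_i) · (x_{k,j} - mean_j), divisor n-1 = 5:
  S[U,U] = ((0.5)·(0.5) + (3.5)·(3.5) + (-3.5)·(-3.5) + (0.5)·(0.5) + (-3.5)·(-3.5) + (2.5)·(2.5)) / 5 = 43.5/5 = 8.7
  S[U,V] = ((0.5)·(-0.8333) + (3.5)·(0.1667) + (-3.5)·(4.1667) + (0.5)·(1.1667) + (-3.5)·(-0.8333) + (2.5)·(-3.8333)) / 5 = -20.5/5 = -4.1
  S[V,V] = ((-0.8333)·(-0.8333) + (0.1667)·(0.1667) + (4.1667)·(4.1667) + (1.1667)·(1.1667) + (-0.8333)·(-0.8333) + (-3.8333)·(-3.8333)) / 5 = 34.8333/5 = 6.9667
  S = [[8.7, -4.1],
 [-4.1, 6.9667]].

Step 3 — invert S. det(S) = 8.7·6.9667 - (-4.1)² = 43.8.
  S^{-1} = (1/det) · [[d, -b], [-b, a]] = [[0.1591, 0.0936],
 [0.0936, 0.1986]].

Step 4 — quadratic form (x̄ - mu_0)^T · S^{-1} · (x̄ - mu_0):
  S^{-1} · (x̄ - mu_0) = (-0.2823, -0.4772),
  (x̄ - mu_0)^T · [...] = (-0.5)·(-0.2823) + (-2.1667)·(-0.4772) = 1.175.

Step 5 — scale by n: T² = 6 · 1.175 = 7.0502.

T² ≈ 7.0502


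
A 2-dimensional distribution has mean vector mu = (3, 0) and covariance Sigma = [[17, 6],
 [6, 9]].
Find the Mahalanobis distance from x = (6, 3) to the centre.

Step 1 — centre the observation: (x - mu) = (3, 3).

Step 2 — invert Sigma. det(Sigma) = 17·9 - (6)² = 117.
  Sigma^{-1} = (1/det) · [[d, -b], [-b, a]] = [[0.0769, -0.0513],
 [-0.0513, 0.1453]].

Step 3 — form the quadratic (x - mu)^T · Sigma^{-1} · (x - mu):
  Sigma^{-1} · (x - mu) = (0.0769, 0.2821).
  (x - mu)^T · [Sigma^{-1} · (x - mu)] = (3)·(0.0769) + (3)·(0.2821) = 1.0769.

Step 4 — take square root: d = √(1.0769) ≈ 1.0377.

d(x, mu) = √(1.0769) ≈ 1.0377


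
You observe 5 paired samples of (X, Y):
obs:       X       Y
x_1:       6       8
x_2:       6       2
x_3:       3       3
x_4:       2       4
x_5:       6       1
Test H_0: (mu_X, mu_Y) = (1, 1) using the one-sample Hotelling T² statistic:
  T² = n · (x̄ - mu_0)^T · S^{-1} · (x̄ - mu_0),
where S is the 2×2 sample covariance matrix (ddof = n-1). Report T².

Step 1 — sample mean vector:
  mean(X) = (6 + 6 + 3 + 2 + 6) / 5 = 23/5 = 4.6
  mean(Y) = (8 + 2 + 3 + 4 + 1) / 5 = 18/5 = 3.6
  x̄ = (4.6, 3.6),  deviation x̄ - mu_0 = (4.6, 3.6) - (1, 1) = (3.6, 2.6).

Step 2 — sample covariance matrix, S[i,j] = (1/(n-1)) · Σ_k (x_{k,i} - mean_i) · (x_{k,j} - mean_j), divisor n-1 = 4:
  S[X,X] = ((1.4)·(1.4) + (1.4)·(1.4) + (-1.6)·(-1.6) + (-2.6)·(-2.6) + (1.4)·(1.4)) / 4 = 15.2/4 = 3.8
  S[X,Y] = ((1.4)·(4.4) + (1.4)·(-1.6) + (-1.6)·(-0.6) + (-2.6)·(0.4) + (1.4)·(-2.6)) / 4 = 0.2/4 = 0.05
  S[Y,Y] = ((4.4)·(4.4) + (-1.6)·(-1.6) + (-0.6)·(-0.6) + (0.4)·(0.4) + (-2.6)·(-2.6)) / 4 = 29.2/4 = 7.3
  S = [[3.8, 0.05],
 [0.05, 7.3]].

Step 3 — invert S. det(S) = 3.8·7.3 - (0.05)² = 27.7375.
  S^{-1} = (1/det) · [[d, -b], [-b, a]] = [[0.2632, -0.0018],
 [-0.0018, 0.137]].

Step 4 — quadratic form (x̄ - mu_0)^T · S^{-1} · (x̄ - mu_0):
  S^{-1} · (x̄ - mu_0) = (0.9428, 0.3497),
  (x̄ - mu_0)^T · [...] = (3.6)·(0.9428) + (2.6)·(0.3497) = 4.3032.

Step 5 — scale by n: T² = 5 · 4.3032 = 21.516.

T² ≈ 21.516


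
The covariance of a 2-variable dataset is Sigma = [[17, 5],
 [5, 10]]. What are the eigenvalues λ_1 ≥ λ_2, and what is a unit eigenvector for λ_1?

Step 1 — characteristic polynomial of 2×2 Sigma:
  det(Sigma - λI) = λ² - trace · λ + det = 0.
  trace = 17 + 10 = 27, det = 17·10 - (5)² = 145.
Step 2 — discriminant:
  Δ = trace² - 4·det = 729 - 580 = 149.
Step 3 — eigenvalues:
  λ = (trace ± √Δ)/2 = (27 ± 12.2066)/2,
  λ_1 = 19.6033,  λ_2 = 7.3967.

Step 4 — unit eigenvector for λ_1: solve (Sigma - λ_1 I)v = 0. First row:
  (17 - 19.6033)·v_x + (5)·v_y = 0, i.e. (-2.6033)·v_x + (5)·v_y = 0,
  so v ∝ (b, λ_1 - a) = (5, 2.6033) = u.
  ||u|| = √((5)² + (2.6033)²) = √(31.7771) ≈ 5.6371,
  v_1 = u/||u|| ≈ (0.887, 0.4618) (||v_1|| = 1).

λ_1 = 19.6033,  λ_2 = 7.3967;  v_1 ≈ (0.887, 0.4618)


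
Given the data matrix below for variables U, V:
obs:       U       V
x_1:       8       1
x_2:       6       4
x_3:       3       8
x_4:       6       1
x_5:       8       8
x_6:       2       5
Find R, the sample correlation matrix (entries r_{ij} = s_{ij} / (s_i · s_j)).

Step 1 — column means:
  mean(U) = (8 + 6 + 3 + 6 + 8 + 2) / 6 = 33/6 = 5.5
  mean(V) = (1 + 4 + 8 + 1 + 8 + 5) / 6 = 27/6 = 4.5

Step 2 — sample variances and covariances s[i,j] = (1/(n-1)) · Σ_k (x_{k,i} - mean_i) · (x_{k,j} - mean_j), with n-1 = 5:
  s[U,U] = ((2.5)·(2.5) + (0.5)·(0.5) + (-2.5)·(-2.5) + (0.5)·(0.5) + (2.5)·(2.5) + (-3.5)·(-3.5)) / 5 = 31.5/5 = 6.3
  s[U,V] = ((2.5)·(-3.5) + (0.5)·(-0.5) + (-2.5)·(3.5) + (0.5)·(-3.5) + (2.5)·(3.5) + (-3.5)·(0.5)) / 5 = -12.5/5 = -2.5
  s[V,V] = ((-3.5)·(-3.5) + (-0.5)·(-0.5) + (3.5)·(3.5) + (-3.5)·(-3.5) + (3.5)·(3.5) + (0.5)·(0.5)) / 5 = 49.5/5 = 9.9
  Sample standard deviations s_i = √(s[i,i]):
  s(U) = √(6.3) = 2.51
  s(V) = √(9.9) = 3.1464

Step 3 — r_{ij} = s_{ij} / (s_i · s_j):
  r[U,U] = 1 (diagonal).
  r[U,V] = -2.5 / (2.51 · 3.1464) = -2.5 / 7.8975 = -0.3166
  r[V,V] = 1 (diagonal).

R is symmetric with unit diagonal. Assembling:

R = [[1, -0.3166],
 [-0.3166, 1]]


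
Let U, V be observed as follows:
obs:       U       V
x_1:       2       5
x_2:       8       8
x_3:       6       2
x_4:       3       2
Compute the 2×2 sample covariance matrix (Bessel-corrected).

Step 1 — column means:
  mean(U) = (2 + 8 + 6 + 3) / 4 = 19/4 = 4.75
  mean(V) = (5 + 8 + 2 + 2) / 4 = 17/4 = 4.25

Step 2 — sample covariance S[i,j] = (1/(n-1)) · Σ_k (x_{k,i} - mean_i) · (x_{k,j} - mean_j), with n-1 = 3.
  S[U,U] = ((-2.75)·(-2.75) + (3.25)·(3.25) + (1.25)·(1.25) + (-1.75)·(-1.75)) / 3 = 22.75/3 = 7.5833
  S[U,V] = ((-2.75)·(0.75) + (3.25)·(3.75) + (1.25)·(-2.25) + (-1.75)·(-2.25)) / 3 = 11.25/3 = 3.75
  S[V,V] = ((0.75)·(0.75) + (3.75)·(3.75) + (-2.25)·(-2.25) + (-2.25)·(-2.25)) / 3 = 24.75/3 = 8.25

S is symmetric (S[j,i] = S[i,j]). Assembling:

S = [[7.5833, 3.75],
 [3.75, 8.25]]


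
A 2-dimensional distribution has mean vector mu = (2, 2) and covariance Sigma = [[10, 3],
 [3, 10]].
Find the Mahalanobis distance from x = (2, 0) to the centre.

Step 1 — centre the observation: (x - mu) = (0, -2).

Step 2 — invert Sigma. det(Sigma) = 10·10 - (3)² = 91.
  Sigma^{-1} = (1/det) · [[d, -b], [-b, a]] = [[0.1099, -0.033],
 [-0.033, 0.1099]].

Step 3 — form the quadratic (x - mu)^T · Sigma^{-1} · (x - mu):
  Sigma^{-1} · (x - mu) = (0.0659, -0.2198).
  (x - mu)^T · [Sigma^{-1} · (x - mu)] = (0)·(0.0659) + (-2)·(-0.2198) = 0.4396.

Step 4 — take square root: d = √(0.4396) ≈ 0.663.

d(x, mu) = √(0.4396) ≈ 0.663


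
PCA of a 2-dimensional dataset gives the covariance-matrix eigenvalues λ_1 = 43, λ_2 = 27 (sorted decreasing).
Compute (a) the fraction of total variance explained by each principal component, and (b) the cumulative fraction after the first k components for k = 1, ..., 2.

Step 1 — total variance = trace(Sigma) = Σ λ_i = 43 + 27 = 70.

Step 2 — fraction explained by component i = λ_i / Σ λ:
  PC1: 43/70 = 0.6143
  PC2: 27/70 = 0.3857

Step 3 — cumulative fraction after k components = (λ_1 + ... + λ_k) / Σ λ:
  k = 1: 43/70 = 0.6143
  k = 2: (43 + 27)/70 = 70/70 = 1

Summary (fraction, with percent):

explained: PC1 0.6143 (61.43%), PC2 0.3857 (38.57%);  cumulative: 0.6143, 1


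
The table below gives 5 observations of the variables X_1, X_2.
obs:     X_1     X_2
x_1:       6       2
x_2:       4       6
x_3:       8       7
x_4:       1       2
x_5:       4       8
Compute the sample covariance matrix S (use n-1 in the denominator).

Step 1 — column means:
  mean(X_1) = (6 + 4 + 8 + 1 + 4) / 5 = 23/5 = 4.6
  mean(X_2) = (2 + 6 + 7 + 2 + 8) / 5 = 25/5 = 5

Step 2 — sample covariance S[i,j] = (1/(n-1)) · Σ_k (x_{k,i} - mean_i) · (x_{k,j} - mean_j), with n-1 = 4.
  S[X_1,X_1] = ((1.4)·(1.4) + (-0.6)·(-0.6) + (3.4)·(3.4) + (-3.6)·(-3.6) + (-0.6)·(-0.6)) / 4 = 27.2/4 = 6.8
  S[X_1,X_2] = ((1.4)·(-3) + (-0.6)·(1) + (3.4)·(2) + (-3.6)·(-3) + (-0.6)·(3)) / 4 = 11/4 = 2.75
  S[X_2,X_2] = ((-3)·(-3) + (1)·(1) + (2)·(2) + (-3)·(-3) + (3)·(3)) / 4 = 32/4 = 8

S is symmetric (S[j,i] = S[i,j]). Assembling:

S = [[6.8, 2.75],
 [2.75, 8]]


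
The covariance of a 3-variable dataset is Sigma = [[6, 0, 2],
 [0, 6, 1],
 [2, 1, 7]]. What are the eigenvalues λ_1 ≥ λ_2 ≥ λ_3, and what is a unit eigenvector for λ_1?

Step 1 — characteristic polynomial p(λ) = det(λI - Sigma) = λ³ - tr·λ² + c_1·λ - det, where tr = trace, c_1 = sum of the principal 2×2 minors, det = det(Sigma):
  tr = 6 + 6 + 7 = 19,
  c_1 = (6·6 - (0)²) + (6·7 - (2)²) + (6·7 - (1)²) = 36 + 38 + 41 = 115,
  det = 6·(6·7 - (1)²) - (0)·((0)·7 - (1)·(2)) + (2)·((0)·(1) - 6·(2)) = 6·(41) - (0)·(-2) + (2)·(-12) = 222.
  So p(λ) = λ³ - 19λ² + 115λ - 222.
Step 2 — look for an integer root (rational root theorem: any rational root is an integer divisor of 222). Testing λ = 6:
  p(6) = 216 - 684 + 690 - 222 = 0  ✓
  Dividing out (λ - 6): p(λ) = (λ - 6)(λ² - 13λ + 37).
Step 3 — remaining eigenvalues from the quadratic λ² - 13λ + 37 = 0:
  Δ = 13² - 4·37 = 169 - 148 = 21,  λ = (13 ± √21)/2 = (13 ± 4.5826)/2 ≈ 8.7913 or 4.2087.
  Sorted: λ_1 = 8.7913,  λ_2 = 6,  λ_3 = 4.2087  (check: sum = 19 = tr ✓).

Step 4 — unit eigenvector for λ_1 ≈ 8.7913: v spans the null space of (Sigma - λ_1 I), whose rows are
  r_1 = (-2.7913, 0, 2),  r_2 = (0, -2.7913, 1),  r_3 = (2, 1, -1.7913).
  v is orthogonal to every row, so take v ∝ r_1 × r_2 = ((0)·(1) - (2)·(-2.7913), (2)·(0) - (-2.7913)·(1), (-2.7913)·(-2.7913) - (0)·(0)) ≈ (5.5826, 2.7913, 7.7913).
  Let u = (5.5826, 2.7913, 7.7913).
  ||u|| = √((5.5826)² + (2.7913)² + (7.7913)²) = √(99.6606) ≈ 9.983,  v_1 = u/||u|| ≈ (0.5592, 0.2796, 0.7805) (||v_1|| = 1).

λ_1 = 8.7913,  λ_2 = 6,  λ_3 = 4.2087;  v_1 ≈ (0.5592, 0.2796, 0.7805)


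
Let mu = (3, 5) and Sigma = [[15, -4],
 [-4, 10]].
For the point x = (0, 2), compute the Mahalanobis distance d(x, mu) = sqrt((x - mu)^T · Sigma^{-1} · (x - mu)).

Step 1 — centre the observation: (x - mu) = (-3, -3).

Step 2 — invert Sigma. det(Sigma) = 15·10 - (-4)² = 134.
  Sigma^{-1} = (1/det) · [[d, -b], [-b, a]] = [[0.0746, 0.0299],
 [0.0299, 0.1119]].

Step 3 — form the quadratic (x - mu)^T · Sigma^{-1} · (x - mu):
  Sigma^{-1} · (x - mu) = (-0.3134, -0.4254).
  (x - mu)^T · [Sigma^{-1} · (x - mu)] = (-3)·(-0.3134) + (-3)·(-0.4254) = 2.2164.

Step 4 — take square root: d = √(2.2164) ≈ 1.4888.

d(x, mu) = √(2.2164) ≈ 1.4888


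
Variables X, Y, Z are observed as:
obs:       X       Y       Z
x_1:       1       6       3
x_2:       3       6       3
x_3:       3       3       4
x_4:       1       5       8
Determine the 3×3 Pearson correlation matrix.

Step 1 — column means:
  mean(X) = (1 + 3 + 3 + 1) / 4 = 8/4 = 2
  mean(Y) = (6 + 6 + 3 + 5) / 4 = 20/4 = 5
  mean(Z) = (3 + 3 + 4 + 8) / 4 = 18/4 = 4.5

Step 2 — sample variances and covariances s[i,j] = (1/(n-1)) · Σ_k (x_{k,i} - mean_i) · (x_{k,j} - mean_j), with n-1 = 3:
  s[X,X] = ((-1)·(-1) + (1)·(1) + (1)·(1) + (-1)·(-1)) / 3 = 4/3 = 1.3333
  s[X,Y] = ((-1)·(1) + (1)·(1) + (1)·(-2) + (-1)·(0)) / 3 = -2/3 = -0.6667
  s[X,Z] = ((-1)·(-1.5) + (1)·(-1.5) + (1)·(-0.5) + (-1)·(3.5)) / 3 = -4/3 = -1.3333
  s[Y,Y] = ((1)·(1) + (1)·(1) + (-2)·(-2) + (0)·(0)) / 3 = 6/3 = 2
  s[Y,Z] = ((1)·(-1.5) + (1)·(-1.5) + (-2)·(-0.5) + (0)·(3.5)) / 3 = -2/3 = -0.6667
  s[Z,Z] = ((-1.5)·(-1.5) + (-1.5)·(-1.5) + (-0.5)·(-0.5) + (3.5)·(3.5)) / 3 = 17/3 = 5.6667
  Sample standard deviations s_i = √(s[i,i]):
  s(X) = √(1.3333) = 1.1547
  s(Y) = √(2) = 1.4142
  s(Z) = √(5.6667) = 2.3805

Step 3 — r_{ij} = s_{ij} / (s_i · s_j):
  r[X,X] = 1 (diagonal).
  r[X,Y] = -0.6667 / (1.1547 · 1.4142) = -0.6667 / 1.633 = -0.4082
  r[X,Z] = -1.3333 / (1.1547 · 2.3805) = -1.3333 / 2.7487 = -0.4851
  r[Y,Y] = 1 (diagonal).
  r[Y,Z] = -0.6667 / (1.4142 · 2.3805) = -0.6667 / 3.3665 = -0.198
  r[Z,Z] = 1 (diagonal).

R is symmetric with unit diagonal. Assembling:

R = [[1, -0.4082, -0.4851],
 [-0.4082, 1, -0.198],
 [-0.4851, -0.198, 1]]


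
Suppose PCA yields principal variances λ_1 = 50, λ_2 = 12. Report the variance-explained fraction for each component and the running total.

Step 1 — total variance = trace(Sigma) = Σ λ_i = 50 + 12 = 62.

Step 2 — fraction explained by component i = λ_i / Σ λ:
  PC1: 50/62 = 0.8065
  PC2: 12/62 = 0.1935

Step 3 — cumulative fraction after k components = (λ_1 + ... + λ_k) / Σ λ:
  k = 1: 50/62 = 0.8065
  k = 2: (50 + 12)/62 = 62/62 = 1

Summary (fraction, with percent):

explained: PC1 0.8065 (80.65%), PC2 0.1935 (19.35%);  cumulative: 0.8065, 1


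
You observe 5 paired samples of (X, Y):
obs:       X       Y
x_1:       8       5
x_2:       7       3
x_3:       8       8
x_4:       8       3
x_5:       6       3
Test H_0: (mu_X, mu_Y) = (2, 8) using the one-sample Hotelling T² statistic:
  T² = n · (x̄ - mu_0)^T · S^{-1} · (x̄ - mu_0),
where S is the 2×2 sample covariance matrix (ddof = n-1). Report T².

Step 1 — sample mean vector:
  mean(X) = (8 + 7 + 8 + 8 + 6) / 5 = 37/5 = 7.4
  mean(Y) = (5 + 3 + 8 + 3 + 3) / 5 = 22/5 = 4.4
  x̄ = (7.4, 4.4),  deviation x̄ - mu_0 = (7.4, 4.4) - (2, 8) = (5.4, -3.6).

Step 2 — sample covariance matrix, S[i,j] = (1/(n-1)) · Σ_k (x_{k,i} - mean_i) · (x_{k,j} - mean_j), divisor n-1 = 4:
  S[X,X] = ((0.6)·(0.6) + (-0.4)·(-0.4) + (0.6)·(0.6) + (0.6)·(0.6) + (-1.4)·(-1.4)) / 4 = 3.2/4 = 0.8
  S[X,Y] = ((0.6)·(0.6) + (-0.4)·(-1.4) + (0.6)·(3.6) + (0.6)·(-1.4) + (-1.4)·(-1.4)) / 4 = 4.2/4 = 1.05
  S[Y,Y] = ((0.6)·(0.6) + (-1.4)·(-1.4) + (3.6)·(3.6) + (-1.4)·(-1.4) + (-1.4)·(-1.4)) / 4 = 19.2/4 = 4.8
  S = [[0.8, 1.05],
 [1.05, 4.8]].

Step 3 — invert S. det(S) = 0.8·4.8 - (1.05)² = 2.7375.
  S^{-1} = (1/det) · [[d, -b], [-b, a]] = [[1.7534, -0.3836],
 [-0.3836, 0.2922]].

Step 4 — quadratic form (x̄ - mu_0)^T · S^{-1} · (x̄ - mu_0):
  S^{-1} · (x̄ - mu_0) = (10.8493, -3.1233),
  (x̄ - mu_0)^T · [...] = (5.4)·(10.8493) + (-3.6)·(-3.1233) = 69.8301.

Step 5 — scale by n: T² = 5 · 69.8301 = 349.1507.

T² ≈ 349.1507


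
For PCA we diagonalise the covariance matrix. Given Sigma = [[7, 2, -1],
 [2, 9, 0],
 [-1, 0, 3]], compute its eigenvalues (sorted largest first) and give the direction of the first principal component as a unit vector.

Step 1 — characteristic polynomial p(λ) = det(λI - Sigma) = λ³ - tr·λ² + c_1·λ - det, where tr = trace, c_1 = sum of the principal 2×2 minors, det = det(Sigma):
  tr = 7 + 9 + 3 = 19,
  c_1 = (7·9 - (2)²) + (7·3 - (-1)²) + (9·3 - (0)²) = 59 + 20 + 27 = 106,
  det = 7·(9·3 - (0)²) - (2)·((2)·3 - (0)·(-1)) + (-1)·((2)·(0) - 9·(-1)) = 7·(27) - (2)·(6) + (-1)·(9) = 168.
  So p(λ) = λ³ - 19λ² + 106λ - 168.
Step 2 — look for an integer root (rational root theorem: any rational root is an integer divisor of 168). Testing λ = 6:
  p(6) = 216 - 684 + 636 - 168 = 0  ✓
  Dividing out (λ - 6): p(λ) = (λ - 6)(λ² - 13λ + 28).
Step 3 — remaining eigenvalues from the quadratic λ² - 13λ + 28 = 0:
  Δ = 13² - 4·28 = 169 - 112 = 57,  λ = (13 ± √57)/2 = (13 ± 7.5498)/2 ≈ 10.2749 or 2.7251.
  Sorted: λ_1 = 10.2749,  λ_2 = 6,  λ_3 = 2.7251  (check: sum = 19 = tr ✓).

Step 4 — unit eigenvector for λ_1 ≈ 10.2749: v spans the null space of (Sigma - λ_1 I), whose rows are
  r_1 = (-3.2749, 2, -1),  r_2 = (2, -1.2749, 0),  r_3 = (-1, 0, -7.2749).
  v is orthogonal to every row, so take v ∝ r_1 × r_3 = ((2)·(-7.2749) - (-1)·(0), (-1)·(-1) - (-3.2749)·(-7.2749), (-3.2749)·(0) - (2)·(-1)) ≈ (-14.5498, -22.8248, 2).
  Rescale (multiply by -1 so the first nonzero entry is positive): u = (14.5498, 22.8248, -2).
  ||u|| = √((14.5498)² + (22.8248)² + (-2)²) = √(736.667) ≈ 27.1416,  v_1 = u/||u|| ≈ (0.5361, 0.841, -0.0737) (||v_1|| = 1).

λ_1 = 10.2749,  λ_2 = 6,  λ_3 = 2.7251;  v_1 ≈ (0.5361, 0.841, -0.0737)


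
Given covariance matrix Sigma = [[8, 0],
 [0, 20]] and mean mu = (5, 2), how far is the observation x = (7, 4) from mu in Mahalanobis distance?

Step 1 — centre the observation: (x - mu) = (2, 2).

Step 2 — invert Sigma. det(Sigma) = 8·20 - (0)² = 160.
  Sigma^{-1} = (1/det) · [[d, -b], [-b, a]] = [[0.125, 0],
 [0, 0.05]].

Step 3 — form the quadratic (x - mu)^T · Sigma^{-1} · (x - mu):
  Sigma^{-1} · (x - mu) = (0.25, 0.1).
  (x - mu)^T · [Sigma^{-1} · (x - mu)] = (2)·(0.25) + (2)·(0.1) = 0.7.

Step 4 — take square root: d = √(0.7) ≈ 0.8367.

d(x, mu) = √(0.7) ≈ 0.8367


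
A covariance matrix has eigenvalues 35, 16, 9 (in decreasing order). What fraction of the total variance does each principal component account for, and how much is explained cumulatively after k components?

Step 1 — total variance = trace(Sigma) = Σ λ_i = 35 + 16 + 9 = 60.

Step 2 — fraction explained by component i = λ_i / Σ λ:
  PC1: 35/60 = 0.5833
  PC2: 16/60 = 0.2667
  PC3: 9/60 = 0.15

Step 3 — cumulative fraction after k components = (λ_1 + ... + λ_k) / Σ λ:
  k = 1: 35/60 = 0.5833
  k = 2: (35 + 16)/60 = 51/60 = 0.85
  k = 3: (35 + 16 + 9)/60 = 60/60 = 1

Summary (fraction, with percent):

explained: PC1 0.5833 (58.33%), PC2 0.2667 (26.67%), PC3 0.15 (15%);  cumulative: 0.5833, 0.85, 1


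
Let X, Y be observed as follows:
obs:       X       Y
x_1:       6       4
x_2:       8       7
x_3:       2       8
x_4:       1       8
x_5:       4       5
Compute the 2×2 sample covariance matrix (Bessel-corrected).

Step 1 — column means:
  mean(X) = (6 + 8 + 2 + 1 + 4) / 5 = 21/5 = 4.2
  mean(Y) = (4 + 7 + 8 + 8 + 5) / 5 = 32/5 = 6.4

Step 2 — sample covariance S[i,j] = (1/(n-1)) · Σ_k (x_{k,i} - mean_i) · (x_{k,j} - mean_j), with n-1 = 4.
  S[X,X] = ((1.8)·(1.8) + (3.8)·(3.8) + (-2.2)·(-2.2) + (-3.2)·(-3.2) + (-0.2)·(-0.2)) / 4 = 32.8/4 = 8.2
  S[X,Y] = ((1.8)·(-2.4) + (3.8)·(0.6) + (-2.2)·(1.6) + (-3.2)·(1.6) + (-0.2)·(-1.4)) / 4 = -10.4/4 = -2.6
  S[Y,Y] = ((-2.4)·(-2.4) + (0.6)·(0.6) + (1.6)·(1.6) + (1.6)·(1.6) + (-1.4)·(-1.4)) / 4 = 13.2/4 = 3.3

S is symmetric (S[j,i] = S[i,j]). Assembling:

S = [[8.2, -2.6],
 [-2.6, 3.3]]


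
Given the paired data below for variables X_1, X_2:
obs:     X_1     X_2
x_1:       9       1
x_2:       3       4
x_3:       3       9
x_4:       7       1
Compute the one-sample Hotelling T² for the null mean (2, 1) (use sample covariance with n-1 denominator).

Step 1 — sample mean vector:
  mean(X_1) = (9 + 3 + 3 + 7) / 4 = 22/4 = 5.5
  mean(X_2) = (1 + 4 + 9 + 1) / 4 = 15/4 = 3.75
  x̄ = (5.5, 3.75),  deviation x̄ - mu_0 = (5.5, 3.75) - (2, 1) = (3.5, 2.75).

Step 2 — sample covariance matrix, S[i,j] = (1/(n-1)) · Σ_k (x_{k,i} - mean_i) · (x_{k,j} - mean_j), divisor n-1 = 3:
  S[X_1,X_1] = ((3.5)·(3.5) + (-2.5)·(-2.5) + (-2.5)·(-2.5) + (1.5)·(1.5)) / 3 = 27/3 = 9
  S[X_1,X_2] = ((3.5)·(-2.75) + (-2.5)·(0.25) + (-2.5)·(5.25) + (1.5)·(-2.75)) / 3 = -27.5/3 = -9.1667
  S[X_2,X_2] = ((-2.75)·(-2.75) + (0.25)·(0.25) + (5.25)·(5.25) + (-2.75)·(-2.75)) / 3 = 42.75/3 = 14.25
  S = [[9, -9.1667],
 [-9.1667, 14.25]].

Step 3 — invert S. det(S) = 9·14.25 - (-9.1667)² = 44.2222.
  S^{-1} = (1/det) · [[d, -b], [-b, a]] = [[0.3222, 0.2073],
 [0.2073, 0.2035]].

Step 4 — quadratic form (x̄ - mu_0)^T · S^{-1} · (x̄ - mu_0):
  S^{-1} · (x̄ - mu_0) = (1.6979, 1.2852),
  (x̄ - mu_0)^T · [...] = (3.5)·(1.6979) + (2.75)·(1.2852) = 9.4768.

Step 5 — scale by n: T² = 4 · 9.4768 = 37.907.

T² ≈ 37.907


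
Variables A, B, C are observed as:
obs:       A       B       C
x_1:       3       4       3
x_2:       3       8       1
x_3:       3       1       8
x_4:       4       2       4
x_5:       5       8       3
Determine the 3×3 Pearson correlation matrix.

Step 1 — column means:
  mean(A) = (3 + 3 + 3 + 4 + 5) / 5 = 18/5 = 3.6
  mean(B) = (4 + 8 + 1 + 2 + 8) / 5 = 23/5 = 4.6
  mean(C) = (3 + 1 + 8 + 4 + 3) / 5 = 19/5 = 3.8

Step 2 — sample variances and covariances s[i,j] = (1/(n-1)) · Σ_k (x_{k,i} - mean_i) · (x_{k,j} - mean_j), with n-1 = 4:
  s[A,A] = ((-0.6)·(-0.6) + (-0.6)·(-0.6) + (-0.6)·(-0.6) + (0.4)·(0.4) + (1.4)·(1.4)) / 4 = 3.2/4 = 0.8
  s[A,B] = ((-0.6)·(-0.6) + (-0.6)·(3.4) + (-0.6)·(-3.6) + (0.4)·(-2.6) + (1.4)·(3.4)) / 4 = 4.2/4 = 1.05
  s[A,C] = ((-0.6)·(-0.8) + (-0.6)·(-2.8) + (-0.6)·(4.2) + (0.4)·(0.2) + (1.4)·(-0.8)) / 4 = -1.4/4 = -0.35
  s[B,B] = ((-0.6)·(-0.6) + (3.4)·(3.4) + (-3.6)·(-3.6) + (-2.6)·(-2.6) + (3.4)·(3.4)) / 4 = 43.2/4 = 10.8
  s[B,C] = ((-0.6)·(-0.8) + (3.4)·(-2.8) + (-3.6)·(4.2) + (-2.6)·(0.2) + (3.4)·(-0.8)) / 4 = -27.4/4 = -6.85
  s[C,C] = ((-0.8)·(-0.8) + (-2.8)·(-2.8) + (4.2)·(4.2) + (0.2)·(0.2) + (-0.8)·(-0.8)) / 4 = 26.8/4 = 6.7
  Sample standard deviations s_i = √(s[i,i]):
  s(A) = √(0.8) = 0.8944
  s(B) = √(10.8) = 3.2863
  s(C) = √(6.7) = 2.5884

Step 3 — r_{ij} = s_{ij} / (s_i · s_j):
  r[A,A] = 1 (diagonal).
  r[A,B] = 1.05 / (0.8944 · 3.2863) = 1.05 / 2.9394 = 0.3572
  r[A,C] = -0.35 / (0.8944 · 2.5884) = -0.35 / 2.3152 = -0.1512
  r[B,B] = 1 (diagonal).
  r[B,C] = -6.85 / (3.2863 · 2.5884) = -6.85 / 8.5065 = -0.8053
  r[C,C] = 1 (diagonal).

R is symmetric with unit diagonal. Assembling:

R = [[1, 0.3572, -0.1512],
 [0.3572, 1, -0.8053],
 [-0.1512, -0.8053, 1]]


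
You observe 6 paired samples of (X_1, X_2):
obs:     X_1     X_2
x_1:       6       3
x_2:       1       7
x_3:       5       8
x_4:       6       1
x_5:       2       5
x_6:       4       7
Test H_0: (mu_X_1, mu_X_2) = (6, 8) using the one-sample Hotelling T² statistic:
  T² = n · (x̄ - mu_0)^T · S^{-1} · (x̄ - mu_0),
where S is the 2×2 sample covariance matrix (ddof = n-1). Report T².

Step 1 — sample mean vector:
  mean(X_1) = (6 + 1 + 5 + 6 + 2 + 4) / 6 = 24/6 = 4
  mean(X_2) = (3 + 7 + 8 + 1 + 5 + 7) / 6 = 31/6 = 5.1667
  x̄ = (4, 5.1667),  deviation x̄ - mu_0 = (4, 5.1667) - (6, 8) = (-2, -2.8333).

Step 2 — sample covariance matrix, S[i,j] = (1/(n-1)) · Σ_k (x_{k,i} - mean_i) · (x_{k,j} - mean_j), divisor n-1 = 5:
  S[X_1,X_1] = ((2)·(2) + (-3)·(-3) + (1)·(1) + (2)·(2) + (-2)·(-2) + (0)·(0)) / 5 = 22/5 = 4.4
  S[X_1,X_2] = ((2)·(-2.1667) + (-3)·(1.8333) + (1)·(2.8333) + (2)·(-4.1667) + (-2)·(-0.1667) + (0)·(1.8333)) / 5 = -15/5 = -3
  S[X_2,X_2] = ((-2.1667)·(-2.1667) + (1.8333)·(1.8333) + (2.8333)·(2.8333) + (-4.1667)·(-4.1667) + (-0.1667)·(-0.1667) + (1.8333)·(1.8333)) / 5 = 36.8333/5 = 7.3667
  S = [[4.4, -3],
 [-3, 7.3667]].

Step 3 — invert S. det(S) = 4.4·7.3667 - (-3)² = 23.4133.
  S^{-1} = (1/det) · [[d, -b], [-b, a]] = [[0.3146, 0.1281],
 [0.1281, 0.1879]].

Step 4 — quadratic form (x̄ - mu_0)^T · S^{-1} · (x̄ - mu_0):
  S^{-1} · (x̄ - mu_0) = (-0.9923, -0.7887),
  (x̄ - mu_0)^T · [...] = (-2)·(-0.9923) + (-2.8333)·(-0.7887) = 4.2193.

Step 5 — scale by n: T² = 6 · 4.2193 = 25.3161.

T² ≈ 25.3161


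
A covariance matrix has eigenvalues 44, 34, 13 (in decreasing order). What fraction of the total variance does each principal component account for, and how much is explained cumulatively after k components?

Step 1 — total variance = trace(Sigma) = Σ λ_i = 44 + 34 + 13 = 91.

Step 2 — fraction explained by component i = λ_i / Σ λ:
  PC1: 44/91 = 0.4835
  PC2: 34/91 = 0.3736
  PC3: 13/91 = 0.1429

Step 3 — cumulative fraction after k components = (λ_1 + ... + λ_k) / Σ λ:
  k = 1: 44/91 = 0.4835
  k = 2: (44 + 34)/91 = 78/91 = 0.8571
  k = 3: (44 + 34 + 13)/91 = 91/91 = 1

Summary (fraction, with percent):

explained: PC1 0.4835 (48.35%), PC2 0.3736 (37.36%), PC3 0.1429 (14.29%);  cumulative: 0.4835, 0.8571, 1


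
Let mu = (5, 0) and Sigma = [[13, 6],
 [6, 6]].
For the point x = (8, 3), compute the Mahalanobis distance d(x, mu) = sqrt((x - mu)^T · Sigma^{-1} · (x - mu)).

Step 1 — centre the observation: (x - mu) = (3, 3).

Step 2 — invert Sigma. det(Sigma) = 13·6 - (6)² = 42.
  Sigma^{-1} = (1/det) · [[d, -b], [-b, a]] = [[0.1429, -0.1429],
 [-0.1429, 0.3095]].

Step 3 — form the quadratic (x - mu)^T · Sigma^{-1} · (x - mu):
  Sigma^{-1} · (x - mu) = (0, 0.5).
  (x - mu)^T · [Sigma^{-1} · (x - mu)] = (3)·(0) + (3)·(0.5) = 1.5.

Step 4 — take square root: d = √(1.5) ≈ 1.2247.

d(x, mu) = √(1.5) ≈ 1.2247


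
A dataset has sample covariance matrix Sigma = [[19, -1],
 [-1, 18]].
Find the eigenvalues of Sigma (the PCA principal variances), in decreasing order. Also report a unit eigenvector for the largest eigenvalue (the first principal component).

Step 1 — characteristic polynomial of 2×2 Sigma:
  det(Sigma - λI) = λ² - trace · λ + det = 0.
  trace = 19 + 18 = 37, det = 19·18 - (-1)² = 341.
Step 2 — discriminant:
  Δ = trace² - 4·det = 1369 - 1364 = 5.
Step 3 — eigenvalues:
  λ = (trace ± √Δ)/2 = (37 ± 2.2361)/2,
  λ_1 = 19.618,  λ_2 = 17.382.

Step 4 — unit eigenvector for λ_1: solve (Sigma - λ_1 I)v = 0. First row:
  (19 - 19.618)·v_x + (-1)·v_y = 0, i.e. (-0.618)·v_x + (-1)·v_y = 0,
  so v ∝ (b, λ_1 - a) = (-1, 0.618); multiply by -1 so the first entry is positive: u = (1, -0.618).
  ||u|| = √((1)² + (-0.618)²) = √(1.382) ≈ 1.1756,
  v_1 = u/||u|| ≈ (0.8507, -0.5257) (||v_1|| = 1).

λ_1 = 19.618,  λ_2 = 17.382;  v_1 ≈ (0.8507, -0.5257)


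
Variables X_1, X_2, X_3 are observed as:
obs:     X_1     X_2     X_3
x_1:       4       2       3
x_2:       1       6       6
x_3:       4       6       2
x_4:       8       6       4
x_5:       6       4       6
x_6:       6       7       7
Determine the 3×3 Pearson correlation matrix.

Step 1 — column means:
  mean(X_1) = (4 + 1 + 4 + 8 + 6 + 6) / 6 = 29/6 = 4.8333
  mean(X_2) = (2 + 6 + 6 + 6 + 4 + 7) / 6 = 31/6 = 5.1667
  mean(X_3) = (3 + 6 + 2 + 4 + 6 + 7) / 6 = 28/6 = 4.6667

Step 2 — sample variances and covariances s[i,j] = (1/(n-1)) · Σ_k (x_{k,i} - mean_i) · (x_{k,j} - mean_j), with n-1 = 5:
  s[X_1,X_1] = ((-0.8333)·(-0.8333) + (-3.8333)·(-3.8333) + (-0.8333)·(-0.8333) + (3.1667)·(3.1667) + (1.1667)·(1.1667) + (1.1667)·(1.1667)) / 5 = 28.8333/5 = 5.7667
  s[X_1,X_2] = ((-0.8333)·(-3.1667) + (-3.8333)·(0.8333) + (-0.8333)·(0.8333) + (3.1667)·(0.8333) + (1.1667)·(-1.1667) + (1.1667)·(1.8333)) / 5 = 2.1667/5 = 0.4333
  s[X_1,X_3] = ((-0.8333)·(-1.6667) + (-3.8333)·(1.3333) + (-0.8333)·(-2.6667) + (3.1667)·(-0.6667) + (1.1667)·(1.3333) + (1.1667)·(2.3333)) / 5 = 0.6667/5 = 0.1333
  s[X_2,X_2] = ((-3.1667)·(-3.1667) + (0.8333)·(0.8333) + (0.8333)·(0.8333) + (0.8333)·(0.8333) + (-1.1667)·(-1.1667) + (1.8333)·(1.8333)) / 5 = 16.8333/5 = 3.3667
  s[X_2,X_3] = ((-3.1667)·(-1.6667) + (0.8333)·(1.3333) + (0.8333)·(-2.6667) + (0.8333)·(-0.6667) + (-1.1667)·(1.3333) + (1.8333)·(2.3333)) / 5 = 6.3333/5 = 1.2667
  s[X_3,X_3] = ((-1.6667)·(-1.6667) + (1.3333)·(1.3333) + (-2.6667)·(-2.6667) + (-0.6667)·(-0.6667) + (1.3333)·(1.3333) + (2.3333)·(2.3333)) / 5 = 19.3333/5 = 3.8667
  Sample standard deviations s_i = √(s[i,i]):
  s(X_1) = √(5.7667) = 2.4014
  s(X_2) = √(3.3667) = 1.8348
  s(X_3) = √(3.8667) = 1.9664

Step 3 — r_{ij} = s_{ij} / (s_i · s_j):
  r[X_1,X_1] = 1 (diagonal).
  r[X_1,X_2] = 0.4333 / (2.4014 · 1.8348) = 0.4333 / 4.4062 = 0.0983
  r[X_1,X_3] = 0.1333 / (2.4014 · 1.9664) = 0.1333 / 4.7221 = 0.0282
  r[X_2,X_2] = 1 (diagonal).
  r[X_2,X_3] = 1.2667 / (1.8348 · 1.9664) = 1.2667 / 3.608 = 0.3511
  r[X_3,X_3] = 1 (diagonal).

R is symmetric with unit diagonal. Assembling:

R = [[1, 0.0983, 0.0282],
 [0.0983, 1, 0.3511],
 [0.0282, 0.3511, 1]]


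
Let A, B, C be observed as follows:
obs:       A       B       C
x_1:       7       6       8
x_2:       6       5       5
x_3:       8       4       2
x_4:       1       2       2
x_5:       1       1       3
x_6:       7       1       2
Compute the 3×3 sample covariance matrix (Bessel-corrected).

Step 1 — column means:
  mean(A) = (7 + 6 + 8 + 1 + 1 + 7) / 6 = 30/6 = 5
  mean(B) = (6 + 5 + 4 + 2 + 1 + 1) / 6 = 19/6 = 3.1667
  mean(C) = (8 + 5 + 2 + 2 + 3 + 2) / 6 = 22/6 = 3.6667

Step 2 — sample covariance S[i,j] = (1/(n-1)) · Σ_k (x_{k,i} - mean_i) · (x_{k,j} - mean_j), with n-1 = 5.
  S[A,A] = ((2)·(2) + (1)·(1) + (3)·(3) + (-4)·(-4) + (-4)·(-4) + (2)·(2)) / 5 = 50/5 = 10
  S[A,B] = ((2)·(2.8333) + (1)·(1.8333) + (3)·(0.8333) + (-4)·(-1.1667) + (-4)·(-2.1667) + (2)·(-2.1667)) / 5 = 19/5 = 3.8
  S[A,C] = ((2)·(4.3333) + (1)·(1.3333) + (3)·(-1.6667) + (-4)·(-1.6667) + (-4)·(-0.6667) + (2)·(-1.6667)) / 5 = 11/5 = 2.2
  S[B,B] = ((2.8333)·(2.8333) + (1.8333)·(1.8333) + (0.8333)·(0.8333) + (-1.1667)·(-1.1667) + (-2.1667)·(-2.1667) + (-2.1667)·(-2.1667)) / 5 = 22.8333/5 = 4.5667
  S[B,C] = ((2.8333)·(4.3333) + (1.8333)·(1.3333) + (0.8333)·(-1.6667) + (-1.1667)·(-1.6667) + (-2.1667)·(-0.6667) + (-2.1667)·(-1.6667)) / 5 = 20.3333/5 = 4.0667
  S[C,C] = ((4.3333)·(4.3333) + (1.3333)·(1.3333) + (-1.6667)·(-1.6667) + (-1.6667)·(-1.6667) + (-0.6667)·(-0.6667) + (-1.6667)·(-1.6667)) / 5 = 29.3333/5 = 5.8667

S is symmetric (S[j,i] = S[i,j]). Assembling:

S = [[10, 3.8, 2.2],
 [3.8, 4.5667, 4.0667],
 [2.2, 4.0667, 5.8667]]


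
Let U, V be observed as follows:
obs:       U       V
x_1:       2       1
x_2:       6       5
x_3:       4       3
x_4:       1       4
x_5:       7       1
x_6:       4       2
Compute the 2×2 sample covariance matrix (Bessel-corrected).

Step 1 — column means:
  mean(U) = (2 + 6 + 4 + 1 + 7 + 4) / 6 = 24/6 = 4
  mean(V) = (1 + 5 + 3 + 4 + 1 + 2) / 6 = 16/6 = 2.6667

Step 2 — sample covariance S[i,j] = (1/(n-1)) · Σ_k (x_{k,i} - mean_i) · (x_{k,j} - mean_j), with n-1 = 5.
  S[U,U] = ((-2)·(-2) + (2)·(2) + (0)·(0) + (-3)·(-3) + (3)·(3) + (0)·(0)) / 5 = 26/5 = 5.2
  S[U,V] = ((-2)·(-1.6667) + (2)·(2.3333) + (0)·(0.3333) + (-3)·(1.3333) + (3)·(-1.6667) + (0)·(-0.6667)) / 5 = -1/5 = -0.2
  S[V,V] = ((-1.6667)·(-1.6667) + (2.3333)·(2.3333) + (0.3333)·(0.3333) + (1.3333)·(1.3333) + (-1.6667)·(-1.6667) + (-0.6667)·(-0.6667)) / 5 = 13.3333/5 = 2.6667

S is symmetric (S[j,i] = S[i,j]). Assembling:

S = [[5.2, -0.2],
 [-0.2, 2.6667]]


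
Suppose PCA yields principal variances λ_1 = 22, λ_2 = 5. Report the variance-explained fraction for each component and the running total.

Step 1 — total variance = trace(Sigma) = Σ λ_i = 22 + 5 = 27.

Step 2 — fraction explained by component i = λ_i / Σ λ:
  PC1: 22/27 = 0.8148
  PC2: 5/27 = 0.1852

Step 3 — cumulative fraction after k components = (λ_1 + ... + λ_k) / Σ λ:
  k = 1: 22/27 = 0.8148
  k = 2: (22 + 5)/27 = 27/27 = 1

Summary (fraction, with percent):

explained: PC1 0.8148 (81.48%), PC2 0.1852 (18.52%);  cumulative: 0.8148, 1


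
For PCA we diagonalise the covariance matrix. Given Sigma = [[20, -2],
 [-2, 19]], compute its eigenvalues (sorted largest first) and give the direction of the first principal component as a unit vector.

Step 1 — characteristic polynomial of 2×2 Sigma:
  det(Sigma - λI) = λ² - trace · λ + det = 0.
  trace = 20 + 19 = 39, det = 20·19 - (-2)² = 376.
Step 2 — discriminant:
  Δ = trace² - 4·det = 1521 - 1504 = 17.
Step 3 — eigenvalues:
  λ = (trace ± √Δ)/2 = (39 ± 4.1231)/2,
  λ_1 = 21.5616,  λ_2 = 17.4384.

Step 4 — unit eigenvector for λ_1: solve (Sigma - λ_1 I)v = 0. First row:
  (20 - 21.5616)·v_x + (-2)·v_y = 0, i.e. (-1.5616)·v_x + (-2)·v_y = 0,
  so v ∝ (b, λ_1 - a) = (-2, 1.5616); multiply by -1 so the first entry is positive: u = (2, -1.5616).
  ||u|| = √((2)² + (-1.5616)²) = √(6.4384) ≈ 2.5374,
  v_1 = u/||u|| ≈ (0.7882, -0.6154) (||v_1|| = 1).

λ_1 = 21.5616,  λ_2 = 17.4384;  v_1 ≈ (0.7882, -0.6154)


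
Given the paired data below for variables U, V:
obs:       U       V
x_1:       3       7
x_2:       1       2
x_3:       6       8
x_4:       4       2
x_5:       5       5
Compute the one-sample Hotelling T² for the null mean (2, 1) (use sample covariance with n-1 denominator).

Step 1 — sample mean vector:
  mean(U) = (3 + 1 + 6 + 4 + 5) / 5 = 19/5 = 3.8
  mean(V) = (7 + 2 + 8 + 2 + 5) / 5 = 24/5 = 4.8
  x̄ = (3.8, 4.8),  deviation x̄ - mu_0 = (3.8, 4.8) - (2, 1) = (1.8, 3.8).

Step 2 — sample covariance matrix, S[i,j] = (1/(n-1)) · Σ_k (x_{k,i} - mean_i) · (x_{k,j} - mean_j), divisor n-1 = 4:
  S[U,U] = ((-0.8)·(-0.8) + (-2.8)·(-2.8) + (2.2)·(2.2) + (0.2)·(0.2) + (1.2)·(1.2)) / 4 = 14.8/4 = 3.7
  S[U,V] = ((-0.8)·(2.2) + (-2.8)·(-2.8) + (2.2)·(3.2) + (0.2)·(-2.8) + (1.2)·(0.2)) / 4 = 12.8/4 = 3.2
  S[V,V] = ((2.2)·(2.2) + (-2.8)·(-2.8) + (3.2)·(3.2) + (-2.8)·(-2.8) + (0.2)·(0.2)) / 4 = 30.8/4 = 7.7
  S = [[3.7, 3.2],
 [3.2, 7.7]].

Step 3 — invert S. det(S) = 3.7·7.7 - (3.2)² = 18.25.
  S^{-1} = (1/det) · [[d, -b], [-b, a]] = [[0.4219, -0.1753],
 [-0.1753, 0.2027]].

Step 4 — quadratic form (x̄ - mu_0)^T · S^{-1} · (x̄ - mu_0):
  S^{-1} · (x̄ - mu_0) = (0.0932, 0.4548),
  (x̄ - mu_0)^T · [...] = (1.8)·(0.0932) + (3.8)·(0.4548) = 1.8959.

Step 5 — scale by n: T² = 5 · 1.8959 = 9.4795.

T² ≈ 9.4795


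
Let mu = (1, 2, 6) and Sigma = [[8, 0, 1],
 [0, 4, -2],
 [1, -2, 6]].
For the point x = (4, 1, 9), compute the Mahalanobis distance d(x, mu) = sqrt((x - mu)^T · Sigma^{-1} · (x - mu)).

Step 1 — centre the observation: (x - mu) = (3, -1, 3).

Step 2 — invert Sigma (cofactor / det for 3×3, or solve directly):
  Sigma^{-1} = [[0.1282, -0.0128, -0.0256],
 [-0.0128, 0.3013, 0.1026],
 [-0.0256, 0.1026, 0.2051]].

Step 3 — form the quadratic (x - mu)^T · Sigma^{-1} · (x - mu):
  Sigma^{-1} · (x - mu) = (0.3205, -0.0321, 0.4359).
  (x - mu)^T · [Sigma^{-1} · (x - mu)] = (3)·(0.3205) + (-1)·(-0.0321) + (3)·(0.4359) = 2.3013.

Step 4 — take square root: d = √(2.3013) ≈ 1.517.

d(x, mu) = √(2.3013) ≈ 1.517


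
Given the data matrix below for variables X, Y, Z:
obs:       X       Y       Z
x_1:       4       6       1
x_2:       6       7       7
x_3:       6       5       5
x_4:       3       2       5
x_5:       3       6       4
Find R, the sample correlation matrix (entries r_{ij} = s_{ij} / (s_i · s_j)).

Step 1 — column means:
  mean(X) = (4 + 6 + 6 + 3 + 3) / 5 = 22/5 = 4.4
  mean(Y) = (6 + 7 + 5 + 2 + 6) / 5 = 26/5 = 5.2
  mean(Z) = (1 + 7 + 5 + 5 + 4) / 5 = 22/5 = 4.4

Step 2 — sample variances and covariances s[i,j] = (1/(n-1)) · Σ_k (x_{k,i} - mean_i) · (x_{k,j} - mean_j), with n-1 = 4:
  s[X,X] = ((-0.4)·(-0.4) + (1.6)·(1.6) + (1.6)·(1.6) + (-1.4)·(-1.4) + (-1.4)·(-1.4)) / 4 = 9.2/4 = 2.3
  s[X,Y] = ((-0.4)·(0.8) + (1.6)·(1.8) + (1.6)·(-0.2) + (-1.4)·(-3.2) + (-1.4)·(0.8)) / 4 = 5.6/4 = 1.4
  s[X,Z] = ((-0.4)·(-3.4) + (1.6)·(2.6) + (1.6)·(0.6) + (-1.4)·(0.6) + (-1.4)·(-0.4)) / 4 = 6.2/4 = 1.55
  s[Y,Y] = ((0.8)·(0.8) + (1.8)·(1.8) + (-0.2)·(-0.2) + (-3.2)·(-3.2) + (0.8)·(0.8)) / 4 = 14.8/4 = 3.7
  s[Y,Z] = ((0.8)·(-3.4) + (1.8)·(2.6) + (-0.2)·(0.6) + (-3.2)·(0.6) + (0.8)·(-0.4)) / 4 = -0.4/4 = -0.1
  s[Z,Z] = ((-3.4)·(-3.4) + (2.6)·(2.6) + (0.6)·(0.6) + (0.6)·(0.6) + (-0.4)·(-0.4)) / 4 = 19.2/4 = 4.8
  Sample standard deviations s_i = √(s[i,i]):
  s(X) = √(2.3) = 1.5166
  s(Y) = √(3.7) = 1.9235
  s(Z) = √(4.8) = 2.1909

Step 3 — r_{ij} = s_{ij} / (s_i · s_j):
  r[X,X] = 1 (diagonal).
  r[X,Y] = 1.4 / (1.5166 · 1.9235) = 1.4 / 2.9172 = 0.4799
  r[X,Z] = 1.55 / (1.5166 · 2.1909) = 1.55 / 3.3226 = 0.4665
  r[Y,Y] = 1 (diagonal).
  r[Y,Z] = -0.1 / (1.9235 · 2.1909) = -0.1 / 4.2143 = -0.0237
  r[Z,Z] = 1 (diagonal).

R is symmetric with unit diagonal. Assembling:

R = [[1, 0.4799, 0.4665],
 [0.4799, 1, -0.0237],
 [0.4665, -0.0237, 1]]


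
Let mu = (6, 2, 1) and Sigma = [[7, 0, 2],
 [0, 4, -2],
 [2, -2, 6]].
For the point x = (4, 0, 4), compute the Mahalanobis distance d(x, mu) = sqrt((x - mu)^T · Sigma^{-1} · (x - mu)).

Step 1 — centre the observation: (x - mu) = (-2, -2, 3).

Step 2 — invert Sigma (cofactor / det for 3×3, or solve directly):
  Sigma^{-1} = [[0.1613, -0.0323, -0.0645],
 [-0.0323, 0.3065, 0.1129],
 [-0.0645, 0.1129, 0.2258]].

Step 3 — form the quadratic (x - mu)^T · Sigma^{-1} · (x - mu):
  Sigma^{-1} · (x - mu) = (-0.4516, -0.2097, 0.5806).
  (x - mu)^T · [Sigma^{-1} · (x - mu)] = (-2)·(-0.4516) + (-2)·(-0.2097) + (3)·(0.5806) = 3.0645.

Step 4 — take square root: d = √(3.0645) ≈ 1.7506.

d(x, mu) = √(3.0645) ≈ 1.7506


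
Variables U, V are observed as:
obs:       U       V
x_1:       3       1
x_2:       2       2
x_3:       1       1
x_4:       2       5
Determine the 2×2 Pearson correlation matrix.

Step 1 — column means:
  mean(U) = (3 + 2 + 1 + 2) / 4 = 8/4 = 2
  mean(V) = (1 + 2 + 1 + 5) / 4 = 9/4 = 2.25

Step 2 — sample variances and covariances s[i,j] = (1/(n-1)) · Σ_k (x_{k,i} - mean_i) · (x_{k,j} - mean_j), with n-1 = 3:
  s[U,U] = ((1)·(1) + (0)·(0) + (-1)·(-1) + (0)·(0)) / 3 = 2/3 = 0.6667
  s[U,V] = ((1)·(-1.25) + (0)·(-0.25) + (-1)·(-1.25) + (0)·(2.75)) / 3 = 0/3 = 0
  s[V,V] = ((-1.25)·(-1.25) + (-0.25)·(-0.25) + (-1.25)·(-1.25) + (2.75)·(2.75)) / 3 = 10.75/3 = 3.5833
  Sample standard deviations s_i = √(s[i,i]):
  s(U) = √(0.6667) = 0.8165
  s(V) = √(3.5833) = 1.893

Step 3 — r_{ij} = s_{ij} / (s_i · s_j):
  r[U,U] = 1 (diagonal).
  r[U,V] = 0 / (0.8165 · 1.893) = 0 / 1.5456 = 0
  r[V,V] = 1 (diagonal).

R is symmetric with unit diagonal. Assembling:

R = [[1, 0],
 [0, 1]]
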